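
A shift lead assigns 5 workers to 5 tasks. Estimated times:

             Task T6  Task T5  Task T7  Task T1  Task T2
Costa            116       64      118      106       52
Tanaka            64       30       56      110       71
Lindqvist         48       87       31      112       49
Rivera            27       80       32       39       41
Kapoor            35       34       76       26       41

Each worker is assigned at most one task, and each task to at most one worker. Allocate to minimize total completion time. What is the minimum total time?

Min total: 166 min

Optimal: Costa→Task T2 (52 min), Tanaka→Task T5 (30 min), Lindqvist→Task T7 (31 min), Rivera→Task T6 (27 min), Kapoor→Task T1 (26 min) — total 52+30+31+27+26 = 166 min.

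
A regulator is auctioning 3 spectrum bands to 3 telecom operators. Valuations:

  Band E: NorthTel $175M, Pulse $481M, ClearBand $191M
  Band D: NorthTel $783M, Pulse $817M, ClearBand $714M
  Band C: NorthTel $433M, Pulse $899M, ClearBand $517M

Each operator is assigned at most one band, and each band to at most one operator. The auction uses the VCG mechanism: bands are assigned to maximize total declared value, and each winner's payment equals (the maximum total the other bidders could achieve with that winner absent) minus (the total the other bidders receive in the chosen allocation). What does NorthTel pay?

NorthTel pays $523M.

Efficient allocation: NorthTel→Band D ($783M), Pulse→Band C ($899M), ClearBand→Band E ($191M); total welfare W = $1873M.
NorthTel receives Band D at value $783M, so the others get W − 783 = $1090M.
Without NorthTel: best allocation of the remaining 2 bidders over all 3 bands is Pulse→Band C ($899M), ClearBand→Band D ($714M), total $1613M.
VCG payment = (others' best without NorthTel) − (others' welfare with NorthTel) = 1613 − 1090 = $523M.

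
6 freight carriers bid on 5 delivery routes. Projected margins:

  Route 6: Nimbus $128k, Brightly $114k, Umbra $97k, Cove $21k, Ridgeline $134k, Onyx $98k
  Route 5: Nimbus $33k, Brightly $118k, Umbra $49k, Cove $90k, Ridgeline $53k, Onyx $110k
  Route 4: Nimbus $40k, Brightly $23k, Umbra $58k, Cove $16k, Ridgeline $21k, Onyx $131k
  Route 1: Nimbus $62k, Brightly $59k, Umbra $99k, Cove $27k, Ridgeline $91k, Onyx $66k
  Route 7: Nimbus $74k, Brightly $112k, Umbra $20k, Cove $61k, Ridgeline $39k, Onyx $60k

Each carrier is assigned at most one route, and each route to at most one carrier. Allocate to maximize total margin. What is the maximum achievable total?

Optimal: Ridgeline→Route 6 ($134k), Cove→Route 5 ($90k), Onyx→Route 4 ($131k), Umbra→Route 1 ($99k), Brightly→Route 7 ($112k) — total 134+90+131+99+112 = $566k.
Column-greedy (each route in turn goes to its best remaining carrier) gives $556k, worse by 10.
Next-best assignment: Nimbus→Route 6, Cove→Route 5, Onyx→Route 4, Umbra→Route 1, Brightly→Route 7 = $560k.
Every other assignment is strictly worse.

Max total: $566k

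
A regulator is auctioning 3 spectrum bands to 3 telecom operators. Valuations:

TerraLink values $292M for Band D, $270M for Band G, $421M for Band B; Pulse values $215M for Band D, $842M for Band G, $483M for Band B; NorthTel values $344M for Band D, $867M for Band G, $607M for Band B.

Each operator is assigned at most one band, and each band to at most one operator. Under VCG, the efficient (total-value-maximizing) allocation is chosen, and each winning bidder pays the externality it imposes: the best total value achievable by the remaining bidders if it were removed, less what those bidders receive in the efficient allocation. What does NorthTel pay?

NorthTel pays $129M.

Efficient allocation: TerraLink→Band D ($292M), Pulse→Band G ($842M), NorthTel→Band B ($607M); total welfare W = $1741M.
NorthTel receives Band B at value $607M, so the others get W − 607 = $1134M.
Without NorthTel: best allocation of the remaining 2 bidders over all 3 bands is TerraLink→Band B ($421M), Pulse→Band G ($842M), total $1263M.
VCG payment = (others' best without NorthTel) − (others' welfare with NorthTel) = 1263 − 1134 = $129M.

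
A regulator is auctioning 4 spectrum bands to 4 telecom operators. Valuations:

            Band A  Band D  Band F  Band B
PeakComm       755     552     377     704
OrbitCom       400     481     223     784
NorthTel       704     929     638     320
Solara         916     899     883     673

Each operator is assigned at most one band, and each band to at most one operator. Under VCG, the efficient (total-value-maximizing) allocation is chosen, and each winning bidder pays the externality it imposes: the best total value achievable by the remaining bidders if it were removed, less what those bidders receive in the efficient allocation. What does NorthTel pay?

Efficient allocation: PeakComm→Band A ($755M), OrbitCom→Band B ($784M), NorthTel→Band D ($929M), Solara→Band F ($883M); total welfare W = $3351M.
NorthTel receives Band D at value $929M, so the others get W − 929 = $2422M.
Without NorthTel: best allocation of the remaining 3 bidders over all 4 bands is PeakComm→Band A ($755M), OrbitCom→Band B ($784M), Solara→Band D ($899M), total $2438M.
VCG payment = (others' best without NorthTel) − (others' welfare with NorthTel) = 2438 − 2422 = $16M.

NorthTel pays $16M.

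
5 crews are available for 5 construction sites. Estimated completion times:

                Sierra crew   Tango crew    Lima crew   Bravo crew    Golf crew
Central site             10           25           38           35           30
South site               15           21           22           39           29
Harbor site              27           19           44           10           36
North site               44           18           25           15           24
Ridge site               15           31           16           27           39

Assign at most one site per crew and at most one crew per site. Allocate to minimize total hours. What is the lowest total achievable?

Optimal: Sierra crew→Central site (10 hours), Tango crew→South site (21 hours), Lima crew→Ridge site (16 hours), Bravo crew→Harbor site (10 hours), Golf crew→North site (24 hours) — total 10+21+16+10+24 = 81 hours.
Min-entry greedy (repeatedly take the single cheapest remaining cell) gives 83 hours, worse by 2.
Swapping Sierra crew↔Bravo crew (Sierra crew→Harbor site 27 hours, Bravo crew→Central site 35 hours) adds 42.
No other one-to-one assignment undercuts 81 hours.

Min total: 81 hours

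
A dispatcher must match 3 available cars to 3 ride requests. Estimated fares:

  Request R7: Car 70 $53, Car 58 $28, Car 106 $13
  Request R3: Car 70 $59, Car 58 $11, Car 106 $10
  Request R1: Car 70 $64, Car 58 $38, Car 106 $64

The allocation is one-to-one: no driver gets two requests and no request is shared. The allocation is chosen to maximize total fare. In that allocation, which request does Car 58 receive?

Car 58 receives Request R7.

This is a one-to-one assignment (maximum-weight bipartite matching).
Optimal: Car 70→Request R3 ($59), Car 58→Request R7 ($28), Car 106→Request R1 ($64) — total 59+28+64 = $151.
Column-greedy (each request in turn goes to its best remaining driver) gives $128, worse by 23.
Next-best assignment: Car 70→Request R7, Car 58→Request R3, Car 106→Request R1 = $128.
No other one-to-one assignment exceeds $151.
Car 58's own top request is Request R1 ($38), but forcing Car 58→Request R1 and reassigning the rest optimally gives only $110 — worse by 41.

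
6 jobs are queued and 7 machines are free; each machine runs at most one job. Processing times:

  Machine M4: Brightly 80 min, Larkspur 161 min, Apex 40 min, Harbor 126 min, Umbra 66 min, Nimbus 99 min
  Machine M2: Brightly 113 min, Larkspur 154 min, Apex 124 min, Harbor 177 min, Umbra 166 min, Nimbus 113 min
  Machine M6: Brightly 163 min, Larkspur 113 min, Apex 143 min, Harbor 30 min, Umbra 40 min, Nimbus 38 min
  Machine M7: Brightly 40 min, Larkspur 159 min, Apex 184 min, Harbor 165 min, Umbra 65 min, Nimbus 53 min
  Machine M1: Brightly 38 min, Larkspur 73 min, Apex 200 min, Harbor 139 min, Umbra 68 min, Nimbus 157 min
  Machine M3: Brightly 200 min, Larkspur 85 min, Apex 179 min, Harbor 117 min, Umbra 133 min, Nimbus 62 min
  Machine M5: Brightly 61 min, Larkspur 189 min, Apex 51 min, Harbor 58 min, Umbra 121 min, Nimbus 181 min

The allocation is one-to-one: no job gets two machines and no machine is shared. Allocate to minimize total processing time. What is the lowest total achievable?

Optimal: Brightly→Machine M7 (40 min), Larkspur→Machine M1 (73 min), Apex→Machine M4 (40 min), Harbor→Machine M5 (58 min), Umbra→Machine M6 (40 min), Nimbus→Machine M3 (62 min) — total 40+73+40+58+40+62 = 313 min.
Min-entry greedy (repeatedly take the single cheapest remaining cell) gives 367 min, worse by 54.

Min total: 313 min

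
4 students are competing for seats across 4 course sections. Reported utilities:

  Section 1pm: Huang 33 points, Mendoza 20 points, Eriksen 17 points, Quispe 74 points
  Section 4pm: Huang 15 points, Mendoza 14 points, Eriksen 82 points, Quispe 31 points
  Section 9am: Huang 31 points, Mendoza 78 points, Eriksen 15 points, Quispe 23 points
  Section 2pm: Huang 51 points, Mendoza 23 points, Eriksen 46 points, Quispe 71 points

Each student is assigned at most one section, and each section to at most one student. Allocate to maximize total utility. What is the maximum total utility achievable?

This is the linear assignment problem.
Optimal: Huang→Section 2pm (51 points), Mendoza→Section 9am (78 points), Eriksen→Section 4pm (82 points), Quispe→Section 1pm (74 points) — total 51+78+82+74 = 285 points.
Checked against all permutations: 285 points is optimal.

Max total: 285 points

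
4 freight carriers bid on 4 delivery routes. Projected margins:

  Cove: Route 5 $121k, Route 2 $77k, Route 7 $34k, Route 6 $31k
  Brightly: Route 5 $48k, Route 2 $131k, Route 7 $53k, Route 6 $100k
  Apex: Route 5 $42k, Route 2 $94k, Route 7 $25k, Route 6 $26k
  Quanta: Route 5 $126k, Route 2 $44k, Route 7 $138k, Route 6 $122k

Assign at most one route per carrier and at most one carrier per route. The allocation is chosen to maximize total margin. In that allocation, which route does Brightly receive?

Optimal: Cove→Route 5 ($121k), Brightly→Route 6 ($100k), Apex→Route 2 ($94k), Quanta→Route 7 ($138k) — total 121+100+94+138 = $453k.
Row-greedy (each carrier in turn takes its best remaining route) gives $416k, worse by 37.
Swapping Brightly↔Cove (Brightly→Route 5 $48k, Cove→Route 6 $31k) loses 142.
Brightly's own top route is Route 2 ($131k), but forcing Brightly→Route 2 and reassigning the rest optimally gives only $416k — worse by 37.

Brightly receives Route 6.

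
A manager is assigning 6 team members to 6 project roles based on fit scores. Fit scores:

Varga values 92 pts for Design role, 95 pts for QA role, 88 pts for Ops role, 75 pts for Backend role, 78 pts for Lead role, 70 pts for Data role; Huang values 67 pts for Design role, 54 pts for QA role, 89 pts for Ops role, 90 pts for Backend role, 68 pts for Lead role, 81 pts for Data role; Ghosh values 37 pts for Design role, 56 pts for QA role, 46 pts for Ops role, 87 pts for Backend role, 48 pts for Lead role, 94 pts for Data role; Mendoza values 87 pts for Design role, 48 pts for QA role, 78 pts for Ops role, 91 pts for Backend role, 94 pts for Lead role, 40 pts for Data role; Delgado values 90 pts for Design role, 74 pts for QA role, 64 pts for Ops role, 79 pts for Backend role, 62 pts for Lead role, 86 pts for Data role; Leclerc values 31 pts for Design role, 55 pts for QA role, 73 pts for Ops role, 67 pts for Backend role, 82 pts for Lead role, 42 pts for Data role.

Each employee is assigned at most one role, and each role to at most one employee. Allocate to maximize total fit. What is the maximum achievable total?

This is a one-to-one assignment (maximum-weight bipartite matching).
Optimal: Varga→QA role (95 pts), Huang→Ops role (89 pts), Ghosh→Data role (94 pts), Mendoza→Backend role (91 pts), Delgado→Design role (90 pts), Leclerc→Lead role (82 pts) — total 95+89+94+91+90+82 = 541 pts.
Column-greedy (each role in turn goes to its best remaining employee) gives 522 pts, worse by 19.
Next-best assignment: Varga→QA role, Huang→Backend role, Ghosh→Data role, Mendoza→Lead role, Delgado→Design role, Leclerc→Ops role = 536 pts.
Swapping Mendoza↔Leclerc (Mendoza→Lead role 94 pts, Leclerc→Backend role 67 pts) loses 12.

Maximum total: 541 pts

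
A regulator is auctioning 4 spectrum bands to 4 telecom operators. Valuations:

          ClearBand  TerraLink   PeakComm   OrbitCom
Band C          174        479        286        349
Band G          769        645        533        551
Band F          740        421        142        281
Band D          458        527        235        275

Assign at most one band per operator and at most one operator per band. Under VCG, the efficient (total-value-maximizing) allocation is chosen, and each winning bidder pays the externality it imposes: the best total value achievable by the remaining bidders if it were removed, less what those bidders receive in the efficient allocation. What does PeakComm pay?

Efficient allocation: ClearBand→Band F ($740M), TerraLink→Band D ($527M), PeakComm→Band G ($533M), OrbitCom→Band C ($349M); total welfare W = $2149M.
PeakComm receives Band G at value $533M, so the others get W − 533 = $1616M.
Without PeakComm: best allocation of the remaining 3 bidders over all 4 bands is ClearBand→Band F ($740M), TerraLink→Band D ($527M), OrbitCom→Band G ($551M), total $1818M.
VCG payment = (others' best without PeakComm) − (others' welfare with PeakComm) = 1818 − 1616 = $202M.

PeakComm pays $202M.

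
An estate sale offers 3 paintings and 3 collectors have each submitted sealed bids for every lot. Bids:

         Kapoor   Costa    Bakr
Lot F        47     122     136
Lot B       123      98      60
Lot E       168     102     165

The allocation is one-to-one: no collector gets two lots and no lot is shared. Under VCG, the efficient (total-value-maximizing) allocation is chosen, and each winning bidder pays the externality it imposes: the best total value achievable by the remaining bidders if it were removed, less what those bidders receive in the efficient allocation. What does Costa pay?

Efficient allocation: Kapoor→Lot B ($123), Costa→Lot F ($122), Bakr→Lot E ($165); total welfare W = $410.
Costa receives Lot F at value $122, so the others get W − 122 = $288.
Without Costa: best allocation of the remaining 2 bidders over all 3 lots is Kapoor→Lot E ($168), Bakr→Lot F ($136), total $304.
VCG payment = (others' best without Costa) − (others' welfare with Costa) = 304 − 288 = $16.

Costa pays $16.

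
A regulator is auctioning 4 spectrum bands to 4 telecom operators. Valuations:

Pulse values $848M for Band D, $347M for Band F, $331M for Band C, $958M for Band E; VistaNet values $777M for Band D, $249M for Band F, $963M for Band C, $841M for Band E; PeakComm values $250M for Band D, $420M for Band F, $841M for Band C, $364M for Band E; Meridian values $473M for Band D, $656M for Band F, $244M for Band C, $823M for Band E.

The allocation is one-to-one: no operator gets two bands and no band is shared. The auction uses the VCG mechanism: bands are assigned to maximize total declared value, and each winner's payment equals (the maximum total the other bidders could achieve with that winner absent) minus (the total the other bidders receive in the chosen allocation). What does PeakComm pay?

Efficient allocation: Pulse→Band E ($958M), VistaNet→Band D ($777M), PeakComm→Band C ($841M), Meridian→Band F ($656M); total welfare W = $3232M.
PeakComm receives Band C at value $841M, so the others get W − 841 = $2391M.
Without PeakComm: best allocation of the remaining 3 bidders over all 4 bands is Pulse→Band D ($848M), VistaNet→Band C ($963M), Meridian→Band E ($823M), total $2634M.
VCG payment = (others' best without PeakComm) − (others' welfare with PeakComm) = 2634 − 2391 = $243M.

PeakComm pays $243M.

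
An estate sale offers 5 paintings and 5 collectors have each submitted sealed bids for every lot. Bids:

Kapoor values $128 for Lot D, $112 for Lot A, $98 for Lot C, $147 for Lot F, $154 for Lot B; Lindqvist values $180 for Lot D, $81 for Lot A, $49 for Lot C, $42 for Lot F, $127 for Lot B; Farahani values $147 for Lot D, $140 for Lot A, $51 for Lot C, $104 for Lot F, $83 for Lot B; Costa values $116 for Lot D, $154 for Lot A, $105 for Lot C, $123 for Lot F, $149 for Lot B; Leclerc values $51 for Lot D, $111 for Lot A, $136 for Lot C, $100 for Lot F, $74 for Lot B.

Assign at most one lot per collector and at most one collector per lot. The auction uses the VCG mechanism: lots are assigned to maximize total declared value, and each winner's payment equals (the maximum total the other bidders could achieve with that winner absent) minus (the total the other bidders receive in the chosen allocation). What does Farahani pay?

Efficient allocation: Kapoor→Lot F ($147), Lindqvist→Lot D ($180), Farahani→Lot A ($140), Costa→Lot B ($149), Leclerc→Lot C ($136); total welfare W = $752.
Farahani receives Lot A at value $140, so the others get W − 140 = $612.
Without Farahani: best allocation of the remaining 4 bidders over all 5 lots is Kapoor→Lot B ($154), Lindqvist→Lot D ($180), Costa→Lot A ($154), Leclerc→Lot C ($136), total $624.
VCG payment = (others' best without Farahani) − (others' welfare with Farahani) = 624 − 612 = $12.

Farahani pays $12.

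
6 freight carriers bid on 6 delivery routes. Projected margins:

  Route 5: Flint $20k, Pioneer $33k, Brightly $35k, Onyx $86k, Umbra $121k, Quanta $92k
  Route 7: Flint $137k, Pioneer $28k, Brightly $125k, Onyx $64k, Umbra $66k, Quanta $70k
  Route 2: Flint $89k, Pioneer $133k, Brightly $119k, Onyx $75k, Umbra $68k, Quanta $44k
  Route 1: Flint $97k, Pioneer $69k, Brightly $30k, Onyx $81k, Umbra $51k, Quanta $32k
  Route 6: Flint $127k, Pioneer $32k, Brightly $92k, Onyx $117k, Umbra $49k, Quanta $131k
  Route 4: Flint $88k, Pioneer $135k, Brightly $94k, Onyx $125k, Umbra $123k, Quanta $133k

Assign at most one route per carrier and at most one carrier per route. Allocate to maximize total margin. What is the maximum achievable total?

Optimal: Flint→Route 1 ($97k), Pioneer→Route 2 ($133k), Brightly→Route 7 ($125k), Onyx→Route 4 ($125k), Umbra→Route 5 ($121k), Quanta→Route 6 ($131k) — total 97+133+125+125+121+131 = $732k.
Row-greedy (each carrier in turn takes its best remaining route) gives $661k, worse by 71.
Next-best assignment: Flint→Route 1, Pioneer→Route 2, Brightly→Route 7, Onyx→Route 6, Umbra→Route 5, Quanta→Route 4 = $726k.
Checked against all permutations: $732k is optimal.

Max total: $732k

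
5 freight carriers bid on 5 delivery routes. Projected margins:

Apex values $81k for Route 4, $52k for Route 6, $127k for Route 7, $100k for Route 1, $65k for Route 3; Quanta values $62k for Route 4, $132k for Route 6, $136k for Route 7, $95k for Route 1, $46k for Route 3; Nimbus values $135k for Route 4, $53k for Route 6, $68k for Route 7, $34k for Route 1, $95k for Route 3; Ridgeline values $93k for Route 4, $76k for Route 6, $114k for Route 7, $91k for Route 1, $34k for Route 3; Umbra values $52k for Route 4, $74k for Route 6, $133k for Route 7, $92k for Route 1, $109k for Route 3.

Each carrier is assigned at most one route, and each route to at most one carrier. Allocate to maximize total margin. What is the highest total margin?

Treat this as an assignment problem: match each carrier to one route.
Optimal: Apex→Route 7 ($127k), Quanta→Route 6 ($132k), Nimbus→Route 4 ($135k), Ridgeline→Route 1 ($91k), Umbra→Route 3 ($109k) — total 127+132+135+91+109 = $594k.
Column-greedy (each route in turn goes to its best remaining carrier) gives $534k, worse by 60.
No other one-to-one assignment exceeds $594k.

Max total: $594k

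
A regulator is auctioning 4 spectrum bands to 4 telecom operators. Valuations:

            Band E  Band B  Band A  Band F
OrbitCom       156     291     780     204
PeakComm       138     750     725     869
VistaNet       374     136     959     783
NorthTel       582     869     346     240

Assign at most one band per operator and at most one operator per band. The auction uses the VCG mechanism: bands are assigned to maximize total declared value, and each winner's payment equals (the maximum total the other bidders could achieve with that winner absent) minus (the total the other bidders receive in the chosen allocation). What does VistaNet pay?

Efficient allocation: OrbitCom→Band A ($780M), PeakComm→Band B ($750M), VistaNet→Band F ($783M), NorthTel→Band E ($582M); total welfare W = $2895M.
VistaNet receives Band F at value $783M, so the others get W − 783 = $2112M.
Without VistaNet: best allocation of the remaining 3 bidders over all 4 bands is OrbitCom→Band A ($780M), PeakComm→Band F ($869M), NorthTel→Band B ($869M), total $2518M.
VCG payment = (others' best without VistaNet) − (others' welfare with VistaNet) = 2518 − 2112 = $406M.

VistaNet pays $406M.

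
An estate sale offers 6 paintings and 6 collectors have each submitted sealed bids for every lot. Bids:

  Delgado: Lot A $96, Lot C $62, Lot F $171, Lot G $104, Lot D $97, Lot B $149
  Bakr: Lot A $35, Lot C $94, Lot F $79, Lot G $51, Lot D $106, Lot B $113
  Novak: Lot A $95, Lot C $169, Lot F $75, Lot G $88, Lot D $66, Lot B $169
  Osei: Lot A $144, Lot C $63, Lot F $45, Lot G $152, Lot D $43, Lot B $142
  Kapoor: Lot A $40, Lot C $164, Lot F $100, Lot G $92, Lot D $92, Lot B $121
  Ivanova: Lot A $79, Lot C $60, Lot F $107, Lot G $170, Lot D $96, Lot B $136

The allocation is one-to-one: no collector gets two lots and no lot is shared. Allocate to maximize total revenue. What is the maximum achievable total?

Optimal: Delgado→Lot F ($171), Bakr→Lot D ($106), Novak→Lot B ($169), Osei→Lot A ($144), Kapoor→Lot C ($164), Ivanova→Lot G ($170) — total 171+106+169+144+164+170 = $924.
Column-greedy (each lot in turn goes to its best remaining collector) gives $881, worse by 43.

Max total: $924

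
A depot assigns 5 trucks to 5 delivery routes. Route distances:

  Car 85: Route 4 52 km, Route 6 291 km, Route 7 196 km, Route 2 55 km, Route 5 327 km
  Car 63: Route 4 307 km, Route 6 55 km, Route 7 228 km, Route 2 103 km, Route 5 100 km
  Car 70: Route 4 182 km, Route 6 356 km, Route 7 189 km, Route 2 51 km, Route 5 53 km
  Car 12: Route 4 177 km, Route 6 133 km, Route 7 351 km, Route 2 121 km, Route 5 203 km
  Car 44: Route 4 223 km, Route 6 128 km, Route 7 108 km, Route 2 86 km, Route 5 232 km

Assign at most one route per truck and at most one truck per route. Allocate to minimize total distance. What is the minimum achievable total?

Optimal: Car 85→Route 4 (52 km), Car 63→Route 6 (55 km), Car 70→Route 5 (53 km), Car 12→Route 2 (121 km), Car 44→Route 7 (108 km) — total 52+55+53+121+108 = 389 km.
Min-entry greedy (repeatedly take the single cheapest remaining cell) gives 469 km, worse by 80.
Next-best assignment: Car 85→Route 4, Car 63→Route 5, Car 70→Route 2, Car 12→Route 6, Car 44→Route 7 = 444 km.
No other one-to-one assignment undercuts 389 km.

Min total: 389 km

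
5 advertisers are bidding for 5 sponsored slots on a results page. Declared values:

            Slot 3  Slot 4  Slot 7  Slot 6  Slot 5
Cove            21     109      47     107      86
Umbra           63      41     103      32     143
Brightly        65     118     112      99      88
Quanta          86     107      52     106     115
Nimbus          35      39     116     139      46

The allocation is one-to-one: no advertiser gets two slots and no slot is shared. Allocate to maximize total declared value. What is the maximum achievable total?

Treat this as an assignment problem: match each advertiser to one slot.
Optimal: Cove→Slot 4 ($109), Umbra→Slot 5 ($143), Brightly→Slot 7 ($112), Quanta→Slot 3 ($86), Nimbus→Slot 6 ($139) — total 109+143+112+86+139 = $589.
Max-entry greedy (repeatedly take the single best remaining cell) gives $533, worse by 56.
Checked against all permutations: $589 is optimal.

Maximum total: $589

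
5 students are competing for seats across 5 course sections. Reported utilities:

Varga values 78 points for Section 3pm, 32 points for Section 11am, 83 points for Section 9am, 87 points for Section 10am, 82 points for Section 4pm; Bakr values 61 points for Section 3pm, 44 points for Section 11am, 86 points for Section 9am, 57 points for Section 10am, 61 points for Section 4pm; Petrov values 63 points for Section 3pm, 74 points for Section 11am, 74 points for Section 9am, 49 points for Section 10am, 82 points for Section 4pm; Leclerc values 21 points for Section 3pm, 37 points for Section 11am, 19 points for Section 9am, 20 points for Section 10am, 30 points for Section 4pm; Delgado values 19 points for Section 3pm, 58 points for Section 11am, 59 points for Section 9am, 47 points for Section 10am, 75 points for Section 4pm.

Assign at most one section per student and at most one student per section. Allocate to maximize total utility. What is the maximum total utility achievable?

Optimal: Varga→Section 10am (87 points), Bakr→Section 9am (86 points), Petrov→Section 3pm (63 points), Leclerc→Section 11am (37 points), Delgado→Section 4pm (75 points) — total 87+86+63+37+75 = 348 points.
Next-best assignment: Varga→Section 10am, Bakr→Section 9am, Petrov→Section 11am, Leclerc→Section 3pm, Delgado→Section 4pm = 343 points.
Swapping Leclerc↔Delgado (Leclerc→Section 4pm 30 points, Delgado→Section 11am 58 points) loses 24.
Checked against all permutations: 348 points is optimal.

Max total: 348 points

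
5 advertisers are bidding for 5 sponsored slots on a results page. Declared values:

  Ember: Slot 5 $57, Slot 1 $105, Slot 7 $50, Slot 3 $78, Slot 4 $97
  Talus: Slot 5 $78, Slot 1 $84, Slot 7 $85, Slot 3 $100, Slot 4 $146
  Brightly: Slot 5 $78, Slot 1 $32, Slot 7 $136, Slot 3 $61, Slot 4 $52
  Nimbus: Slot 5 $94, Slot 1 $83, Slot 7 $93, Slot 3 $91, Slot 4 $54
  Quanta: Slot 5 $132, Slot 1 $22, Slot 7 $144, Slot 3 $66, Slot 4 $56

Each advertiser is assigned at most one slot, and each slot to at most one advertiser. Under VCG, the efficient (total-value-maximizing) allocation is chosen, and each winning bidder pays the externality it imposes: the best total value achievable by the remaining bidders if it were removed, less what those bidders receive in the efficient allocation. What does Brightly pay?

Brightly pays $15.

Efficient allocation: Ember→Slot 1 ($105), Talus→Slot 4 ($146), Brightly→Slot 7 ($136), Nimbus→Slot 3 ($91), Quanta→Slot 5 ($132); total welfare W = $610.
Brightly receives Slot 7 at value $136, so the others get W − 136 = $474.
Without Brightly: best allocation of the remaining 4 bidders over all 5 slots is Ember→Slot 1 ($105), Talus→Slot 4 ($146), Nimbus→Slot 5 ($94), Quanta→Slot 7 ($144), total $489.
VCG payment = (others' best without Brightly) − (others' welfare with Brightly) = 489 − 474 = $15.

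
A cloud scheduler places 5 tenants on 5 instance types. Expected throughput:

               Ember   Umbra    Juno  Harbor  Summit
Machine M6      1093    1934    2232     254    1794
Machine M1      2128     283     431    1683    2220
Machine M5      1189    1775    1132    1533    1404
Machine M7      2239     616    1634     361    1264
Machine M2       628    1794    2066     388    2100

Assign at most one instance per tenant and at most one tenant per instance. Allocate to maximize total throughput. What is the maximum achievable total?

Optimal: Ember→Machine M7 (2239 ops/s), Umbra→Machine M5 (1775 ops/s), Juno→Machine M6 (2232 ops/s), Harbor→Machine M1 (1683 ops/s), Summit→Machine M2 (2100 ops/s) — total 2239+1775+2232+1683+2100 = 10029 ops/s.
Max-entry greedy (repeatedly take the single best remaining cell) gives 10018 ops/s, worse by 11.
Swapping Harbor↔Umbra (Harbor→Machine M5 1533 ops/s, Umbra→Machine M1 283 ops/s) loses 1642.

Maximum total: 10029 ops/s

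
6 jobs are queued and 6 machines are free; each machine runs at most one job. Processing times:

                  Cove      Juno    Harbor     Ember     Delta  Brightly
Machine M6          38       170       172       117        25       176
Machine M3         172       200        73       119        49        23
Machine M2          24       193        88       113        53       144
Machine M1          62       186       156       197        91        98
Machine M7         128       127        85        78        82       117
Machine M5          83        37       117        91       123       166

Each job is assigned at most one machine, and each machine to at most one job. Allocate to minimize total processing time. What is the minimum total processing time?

Minimum total: 313 min

Optimal: Cove→Machine M1 (62 min), Juno→Machine M5 (37 min), Harbor→Machine M2 (88 min), Ember→Machine M7 (78 min), Delta→Machine M6 (25 min), Brightly→Machine M3 (23 min) — total 62+37+88+78+25+23 = 313 min.
Min-entry greedy (repeatedly take the single cheapest remaining cell) gives 343 min, worse by 30.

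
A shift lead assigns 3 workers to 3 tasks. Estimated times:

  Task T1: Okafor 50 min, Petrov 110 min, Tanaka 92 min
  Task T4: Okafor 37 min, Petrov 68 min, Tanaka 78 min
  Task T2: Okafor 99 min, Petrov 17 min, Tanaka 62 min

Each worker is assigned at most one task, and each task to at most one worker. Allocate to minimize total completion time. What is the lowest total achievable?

Min total: 145 min

This is a one-to-one assignment (minimum-cost bipartite matching).
Optimal: Okafor→Task T1 (50 min), Petrov→Task T2 (17 min), Tanaka→Task T4 (78 min) — total 50+17+78 = 145 min.
Next-best assignment: Okafor→Task T4, Petrov→Task T2, Tanaka→Task T1 = 146 min.
Swapping Tanaka↔Okafor (Tanaka→Task T1 92 min, Okafor→Task T4 37 min) adds 1.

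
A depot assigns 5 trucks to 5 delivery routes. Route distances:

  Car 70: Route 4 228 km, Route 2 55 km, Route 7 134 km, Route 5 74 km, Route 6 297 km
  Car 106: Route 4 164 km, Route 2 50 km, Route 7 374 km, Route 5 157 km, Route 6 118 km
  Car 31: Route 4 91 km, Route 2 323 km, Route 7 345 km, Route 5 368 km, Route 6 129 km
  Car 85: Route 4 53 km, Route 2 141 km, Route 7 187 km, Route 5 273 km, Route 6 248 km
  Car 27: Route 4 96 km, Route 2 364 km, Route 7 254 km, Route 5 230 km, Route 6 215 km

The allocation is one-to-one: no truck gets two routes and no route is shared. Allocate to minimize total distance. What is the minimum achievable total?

This is the linear assignment problem.
Optimal: Car 70→Route 5 (74 km), Car 106→Route 2 (50 km), Car 31→Route 6 (129 km), Car 85→Route 7 (187 km), Car 27→Route 4 (96 km) — total 74+50+129+187+96 = 536 km.
Row-greedy (each truck in turn takes its cheapest remaining route) gives 681 km, worse by 145.
Every other assignment is strictly worse.

Min total: 536 km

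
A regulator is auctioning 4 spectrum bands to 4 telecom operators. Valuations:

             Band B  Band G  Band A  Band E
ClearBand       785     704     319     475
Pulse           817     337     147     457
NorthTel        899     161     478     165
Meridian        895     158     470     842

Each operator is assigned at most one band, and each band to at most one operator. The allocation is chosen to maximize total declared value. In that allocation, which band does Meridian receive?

Meridian receives Band E.

Treat this as an assignment problem: match each operator to one band.
Optimal: ClearBand→Band G ($704M), Pulse→Band B ($817M), NorthTel→Band A ($478M), Meridian→Band E ($842M) — total 704+817+478+842 = $2841M.
Column-greedy (each band in turn goes to its best remaining operator) gives $2530M, worse by 311.
Next-best assignment: ClearBand→Band G, Pulse→Band A, NorthTel→Band B, Meridian→Band E = $2592M.
Meridian's own top band is Band B ($895M), but forcing Meridian→Band B and reassigning the rest optimally gives only $2534M — worse by 307.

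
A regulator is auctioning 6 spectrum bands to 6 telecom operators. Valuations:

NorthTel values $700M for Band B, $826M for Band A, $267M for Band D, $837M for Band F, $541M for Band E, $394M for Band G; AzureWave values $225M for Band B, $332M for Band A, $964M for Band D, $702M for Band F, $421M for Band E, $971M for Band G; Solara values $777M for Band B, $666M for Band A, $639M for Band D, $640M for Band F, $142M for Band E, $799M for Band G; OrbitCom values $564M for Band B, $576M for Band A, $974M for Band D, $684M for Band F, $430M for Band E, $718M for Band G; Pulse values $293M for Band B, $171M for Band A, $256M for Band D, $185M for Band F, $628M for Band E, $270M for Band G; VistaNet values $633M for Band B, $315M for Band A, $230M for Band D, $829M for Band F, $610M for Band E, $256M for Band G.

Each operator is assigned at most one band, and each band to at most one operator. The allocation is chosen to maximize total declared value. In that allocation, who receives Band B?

Treat this as an assignment problem: match each operator to one band.
Optimal: NorthTel→Band A ($826M), AzureWave→Band G ($971M), Solara→Band B ($777M), OrbitCom→Band D ($974M), Pulse→Band E ($628M), VistaNet→Band F ($829M) — total 826+971+777+974+628+829 = $5005M.
Max-entry greedy (repeatedly take the single best remaining cell) gives $4502M, worse by 503.
Swapping VistaNet↔Solara (VistaNet→Band B $633M, Solara→Band F $640M) loses 333.
No other one-to-one assignment exceeds $5005M.
Solara's own top band is Band G ($799M), but forcing Solara→Band G and reassigning the rest optimally gives only $4610M — worse by 395.

Solara receives Band B.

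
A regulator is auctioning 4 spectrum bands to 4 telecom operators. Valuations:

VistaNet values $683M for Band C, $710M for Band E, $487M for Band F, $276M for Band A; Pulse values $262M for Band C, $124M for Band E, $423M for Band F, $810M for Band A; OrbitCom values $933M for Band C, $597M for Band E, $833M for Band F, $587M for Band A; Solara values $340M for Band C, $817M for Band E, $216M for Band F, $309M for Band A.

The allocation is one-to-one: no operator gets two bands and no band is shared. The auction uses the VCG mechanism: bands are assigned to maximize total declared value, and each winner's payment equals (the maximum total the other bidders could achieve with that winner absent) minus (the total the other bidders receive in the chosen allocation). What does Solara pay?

Solara pays $127M.

Efficient allocation: VistaNet→Band C ($683M), Pulse→Band A ($810M), OrbitCom→Band F ($833M), Solara→Band E ($817M); total welfare W = $3143M.
Solara receives Band E at value $817M, so the others get W − 817 = $2326M.
Without Solara: best allocation of the remaining 3 bidders over all 4 bands is VistaNet→Band E ($710M), Pulse→Band A ($810M), OrbitCom→Band C ($933M), total $2453M.
VCG payment = (others' best without Solara) − (others' welfare with Solara) = 2453 − 2326 = $127M.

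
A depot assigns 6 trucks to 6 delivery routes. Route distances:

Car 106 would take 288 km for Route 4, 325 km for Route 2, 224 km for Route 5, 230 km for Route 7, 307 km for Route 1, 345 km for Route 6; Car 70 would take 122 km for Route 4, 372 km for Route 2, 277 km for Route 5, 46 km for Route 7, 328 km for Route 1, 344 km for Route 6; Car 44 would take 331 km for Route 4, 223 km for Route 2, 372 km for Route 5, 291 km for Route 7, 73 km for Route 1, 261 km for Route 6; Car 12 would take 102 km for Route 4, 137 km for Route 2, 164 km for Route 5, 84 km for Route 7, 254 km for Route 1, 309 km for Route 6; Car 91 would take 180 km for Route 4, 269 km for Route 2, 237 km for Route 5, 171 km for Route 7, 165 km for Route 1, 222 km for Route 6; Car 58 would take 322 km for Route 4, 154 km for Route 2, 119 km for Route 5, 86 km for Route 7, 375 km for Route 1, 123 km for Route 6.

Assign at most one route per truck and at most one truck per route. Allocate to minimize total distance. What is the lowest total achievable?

Min total: 783 km

Optimal: Car 106→Route 5 (224 km), Car 70→Route 7 (46 km), Car 44→Route 1 (73 km), Car 12→Route 2 (137 km), Car 91→Route 4 (180 km), Car 58→Route 6 (123 km) — total 224+46+73+137+180+123 = 783 km.
Min-entry greedy (repeatedly take the single cheapest remaining cell) gives 887 km, worse by 104.
Next-best assignment: Car 106→Route 5, Car 70→Route 7, Car 44→Route 1, Car 12→Route 4, Car 91→Route 6, Car 58→Route 2 = 821 km.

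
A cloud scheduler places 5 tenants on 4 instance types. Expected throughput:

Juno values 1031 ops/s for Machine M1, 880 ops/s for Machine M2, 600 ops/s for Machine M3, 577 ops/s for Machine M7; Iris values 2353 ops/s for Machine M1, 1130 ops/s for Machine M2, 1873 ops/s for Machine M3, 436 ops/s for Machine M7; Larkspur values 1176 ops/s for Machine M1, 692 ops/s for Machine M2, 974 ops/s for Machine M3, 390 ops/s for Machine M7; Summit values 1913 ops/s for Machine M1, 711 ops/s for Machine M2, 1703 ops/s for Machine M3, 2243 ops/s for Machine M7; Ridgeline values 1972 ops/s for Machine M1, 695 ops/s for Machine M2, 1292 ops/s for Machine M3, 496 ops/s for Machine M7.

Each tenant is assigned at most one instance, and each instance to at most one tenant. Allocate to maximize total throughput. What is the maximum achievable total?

Max total: 6968 ops/s

Treat this as an assignment problem: match each tenant to one instance.
Optimal: Ridgeline→Machine M1 (1972 ops/s), Juno→Machine M2 (880 ops/s), Iris→Machine M3 (1873 ops/s), Summit→Machine M7 (2243 ops/s) — total 1972+880+1873+2243 = 6968 ops/s.
Row-greedy (each tenant in turn takes its best remaining instance) gives 5839 ops/s, worse by 1129.
Next-best assignment: Ridgeline→Machine M1, Larkspur→Machine M2, Iris→Machine M3, Summit→Machine M7 = 6780 ops/s.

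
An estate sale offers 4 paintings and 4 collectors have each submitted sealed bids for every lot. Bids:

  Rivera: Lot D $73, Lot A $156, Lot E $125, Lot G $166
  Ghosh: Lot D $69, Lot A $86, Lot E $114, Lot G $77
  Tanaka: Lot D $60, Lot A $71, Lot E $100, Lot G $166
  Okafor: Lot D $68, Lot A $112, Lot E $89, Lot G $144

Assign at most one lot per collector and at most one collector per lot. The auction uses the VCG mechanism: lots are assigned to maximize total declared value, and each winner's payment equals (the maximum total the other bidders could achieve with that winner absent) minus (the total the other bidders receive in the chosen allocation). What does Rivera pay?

Rivera pays $44.

Efficient allocation: Rivera→Lot A ($156), Ghosh→Lot E ($114), Tanaka→Lot G ($166), Okafor→Lot D ($68); total welfare W = $504.
Rivera receives Lot A at value $156, so the others get W − 156 = $348.
Without Rivera: best allocation of the remaining 3 bidders over all 4 lots is Ghosh→Lot E ($114), Tanaka→Lot G ($166), Okafor→Lot A ($112), total $392.
VCG payment = (others' best without Rivera) − (others' welfare with Rivera) = 392 − 348 = $44.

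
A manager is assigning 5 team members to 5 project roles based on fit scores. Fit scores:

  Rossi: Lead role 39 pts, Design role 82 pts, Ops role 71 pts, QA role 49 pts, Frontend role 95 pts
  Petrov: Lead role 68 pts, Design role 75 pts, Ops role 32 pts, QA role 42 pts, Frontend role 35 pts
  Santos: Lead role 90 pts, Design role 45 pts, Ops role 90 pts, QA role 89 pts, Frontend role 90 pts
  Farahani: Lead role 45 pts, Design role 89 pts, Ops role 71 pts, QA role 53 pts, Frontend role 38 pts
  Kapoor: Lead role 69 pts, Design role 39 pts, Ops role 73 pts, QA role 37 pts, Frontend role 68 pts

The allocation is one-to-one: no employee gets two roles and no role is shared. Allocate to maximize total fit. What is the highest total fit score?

Optimal: Rossi→Frontend role (95 pts), Petrov→Lead role (68 pts), Santos→QA role (89 pts), Farahani→Design role (89 pts), Kapoor→Ops role (73 pts) — total 95+68+89+89+73 = 414 pts.
Row-greedy (each employee in turn takes its best remaining role) gives 368 pts, worse by 46.
Swapping Petrov↔Kapoor (Petrov→Ops role 32 pts, Kapoor→Lead role 69 pts) loses 40.

Max total: 414 pts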